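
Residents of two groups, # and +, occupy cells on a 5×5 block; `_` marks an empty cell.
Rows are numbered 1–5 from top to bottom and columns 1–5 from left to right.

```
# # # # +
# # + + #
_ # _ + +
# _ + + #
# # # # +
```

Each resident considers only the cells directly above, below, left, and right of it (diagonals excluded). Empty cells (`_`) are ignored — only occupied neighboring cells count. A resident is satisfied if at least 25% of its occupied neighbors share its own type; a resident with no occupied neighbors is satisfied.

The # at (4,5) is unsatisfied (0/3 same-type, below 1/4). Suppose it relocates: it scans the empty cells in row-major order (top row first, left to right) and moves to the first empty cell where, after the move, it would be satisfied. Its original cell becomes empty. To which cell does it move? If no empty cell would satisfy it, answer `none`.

(3,1)

Vacating (4,5). Empty cells in order:
  (3,1): 3/3 same-type → satisfied — stop here.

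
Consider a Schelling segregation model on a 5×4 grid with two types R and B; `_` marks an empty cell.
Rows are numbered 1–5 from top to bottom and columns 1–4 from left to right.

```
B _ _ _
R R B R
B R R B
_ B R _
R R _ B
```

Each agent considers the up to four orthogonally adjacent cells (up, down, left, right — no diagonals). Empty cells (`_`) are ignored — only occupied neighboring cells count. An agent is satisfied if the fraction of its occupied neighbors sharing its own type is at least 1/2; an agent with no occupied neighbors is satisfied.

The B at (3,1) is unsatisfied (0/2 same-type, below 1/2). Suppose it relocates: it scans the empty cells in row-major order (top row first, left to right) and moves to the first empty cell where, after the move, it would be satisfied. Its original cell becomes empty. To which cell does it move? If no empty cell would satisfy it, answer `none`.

(1,2)

Vacating (3,1). Empty cells in order:
  (1,2): 1/2 same-type → satisfied — stop here.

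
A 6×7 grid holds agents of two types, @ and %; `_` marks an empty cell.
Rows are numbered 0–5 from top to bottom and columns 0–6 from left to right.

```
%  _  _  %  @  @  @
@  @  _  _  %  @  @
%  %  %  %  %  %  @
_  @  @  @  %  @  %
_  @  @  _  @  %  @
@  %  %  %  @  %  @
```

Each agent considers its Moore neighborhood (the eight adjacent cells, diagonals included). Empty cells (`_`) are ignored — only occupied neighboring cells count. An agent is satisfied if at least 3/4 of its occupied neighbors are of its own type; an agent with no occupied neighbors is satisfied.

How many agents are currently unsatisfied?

32

(0,0)% 0/2 not
(0,3)% 1/2 not
(0,4)@ 2/4 not
(0,5)@ 4/5 satisfied
(0,6)@ 3/3 satisfied
(1,0)@ 1/4 not
(1,1)@ 1/5 not
(1,4)% 4/7 not
(1,5)@ 5/8 not
(1,6)@ 4/5 satisfied
(2,0)% 1/4 not
(2,1)% 2/6 not
(2,2)% 2/6 not
(2,3)% 4/6 not
(2,4)% 4/7 not
(2,5)% 4/8 not
(2,6)@ 3/5 not
(3,1)@ 3/6 not
(3,2)@ 4/7 not
(3,3)@ 3/7 not
(3,4)% 4/7 not
(3,5)@ 3/8 not
(3,6)% 2/5 not
(4,1)@ 4/6 not
(4,2)@ 4/7 not
(4,4)@ 3/7 not
(4,5)% 3/8 not
(4,6)@ 2/5 not
(5,0)@ 1/2 not
(5,1)% 1/4 not
(5,2)% 2/4 not
(5,3)% 1/4 not
(5,4)@ 1/4 not
(5,5)% 1/5 not
(5,6)@ 1/3 not
Unsatisfied: (0,0), (0,3), (0,4), (1,0), (1,1), (1,4), (1,5), (2,0), (2,1), (2,2), (2,3), (2,4), (2,5), (2,6), (3,1), (3,2), (3,3), (3,4), (3,5), (3,6), (4,1), (4,2), (4,4), (4,5), (4,6), (5,0), (5,1), (5,2), (5,3), (5,4), (5,5), (5,6) — 32 in total.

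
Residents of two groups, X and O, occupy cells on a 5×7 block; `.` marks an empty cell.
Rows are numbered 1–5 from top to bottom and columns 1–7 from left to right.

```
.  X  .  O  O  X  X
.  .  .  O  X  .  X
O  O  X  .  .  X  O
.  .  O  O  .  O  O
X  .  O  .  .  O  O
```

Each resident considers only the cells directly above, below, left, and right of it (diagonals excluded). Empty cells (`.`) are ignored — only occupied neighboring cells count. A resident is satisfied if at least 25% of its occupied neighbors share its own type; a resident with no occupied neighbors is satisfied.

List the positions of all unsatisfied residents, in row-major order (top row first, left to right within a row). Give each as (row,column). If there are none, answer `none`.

(1,2)X 0/0 satisfied
(1,4)O 2/2 satisfied
(1,5)O 1/3 satisfied
(1,6)X 1/2 satisfied
(1,7)X 2/2 satisfied
(2,4)O 1/2 satisfied
(2,5)X 0/2 not
(2,7)X 1/2 satisfied
(3,1)O 1/1 satisfied
(3,2)O 1/2 satisfied
(3,3)X 0/2 not
(3,6)X 0/2 not
(3,7)O 1/3 satisfied
(4,3)O 2/3 satisfied
(4,4)O 1/1 satisfied
(4,6)O 2/3 satisfied
(4,7)O 3/3 satisfied
(5,1)X 0/0 satisfied
(5,3)O 1/1 satisfied
(5,6)O 2/2 satisfied
(5,7)O 2/2 satisfied

(2,5), (3,3), (3,6)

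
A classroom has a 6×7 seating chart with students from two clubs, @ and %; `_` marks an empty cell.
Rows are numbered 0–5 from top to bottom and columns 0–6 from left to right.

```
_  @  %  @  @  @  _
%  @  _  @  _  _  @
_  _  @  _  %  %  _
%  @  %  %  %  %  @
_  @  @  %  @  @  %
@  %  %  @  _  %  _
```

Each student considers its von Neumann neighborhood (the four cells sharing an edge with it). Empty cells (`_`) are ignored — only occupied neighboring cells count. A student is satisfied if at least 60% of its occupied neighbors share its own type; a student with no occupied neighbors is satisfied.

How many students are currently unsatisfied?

Row 0: (0,1)@ 1/2 not · (0,2)% 0/2 not · (0,3)@ 2/3 satisfied · (0,4)@ 2/2 satisfied · (0,5)@ 1/1 satisfied
Row 1: (1,0)% 0/1 not · (1,1)@ 1/2 not · (1,3)@ 1/1 satisfied · (1,6)@ 0/0 satisfied
Row 2: (2,2)@ 0/1 not · (2,4)% 2/2 satisfied · (2,5)% 2/2 satisfied
Row 3: (3,0)% 0/1 not · (3,1)@ 1/3 not · (3,2)% 1/4 not · (3,3)% 3/3 satisfied · (3,4)% 3/4 satisfied · (3,5)% 2/4 not · (3,6)@ 0/2 not
Row 4: (4,1)@ 2/3 satisfied · (4,2)@ 1/4 not · (4,3)% 1/4 not · (4,4)@ 1/3 not · (4,5)@ 1/4 not · (4,6)% 0/2 not
Row 5: (5,0)@ 0/1 not · (5,1)% 1/3 not · (5,2)% 1/3 not · (5,3)@ 0/2 not · (5,5)% 0/1 not
Unsatisfied: (0,1), (0,2), (1,0), (1,1), (2,2), (3,0), (3,1), (3,2), (3,5), (3,6), (4,2), (4,3), (4,4), (4,5), (4,6), (5,0), (5,1), (5,2), (5,3), (5,5) — 20 in total.

20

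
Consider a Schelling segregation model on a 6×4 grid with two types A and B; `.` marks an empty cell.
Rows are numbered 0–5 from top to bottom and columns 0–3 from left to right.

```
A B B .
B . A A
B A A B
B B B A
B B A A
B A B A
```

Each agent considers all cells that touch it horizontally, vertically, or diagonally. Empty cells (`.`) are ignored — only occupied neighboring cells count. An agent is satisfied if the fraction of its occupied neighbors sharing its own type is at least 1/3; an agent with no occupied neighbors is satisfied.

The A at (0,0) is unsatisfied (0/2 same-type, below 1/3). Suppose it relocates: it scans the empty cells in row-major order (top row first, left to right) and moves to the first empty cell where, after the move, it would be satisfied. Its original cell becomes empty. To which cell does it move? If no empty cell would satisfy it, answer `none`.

Vacating (0,0). Empty cells in order:
  (0,3): 2/3 same-type → satisfied — stop here.

(0,3)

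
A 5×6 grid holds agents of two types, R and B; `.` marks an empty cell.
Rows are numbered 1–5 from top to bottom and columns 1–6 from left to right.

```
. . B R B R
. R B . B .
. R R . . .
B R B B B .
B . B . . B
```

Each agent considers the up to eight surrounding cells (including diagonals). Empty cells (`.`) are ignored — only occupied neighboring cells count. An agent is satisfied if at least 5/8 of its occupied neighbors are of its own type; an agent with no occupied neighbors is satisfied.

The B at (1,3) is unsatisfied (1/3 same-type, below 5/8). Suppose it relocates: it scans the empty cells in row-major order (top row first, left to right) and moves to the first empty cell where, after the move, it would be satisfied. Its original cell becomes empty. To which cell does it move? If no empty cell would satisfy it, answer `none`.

(2,6)

Vacating (1,3). Empty cells in order:
  (1,1): 0/1 same-type → still unsatisfied.
  (1,2): 1/2 same-type → still unsatisfied.
  (2,1): 0/2 same-type → still unsatisfied.
  (2,4): 3/5 same-type → still unsatisfied.
  (2,6): 2/3 same-type → satisfied — stop here.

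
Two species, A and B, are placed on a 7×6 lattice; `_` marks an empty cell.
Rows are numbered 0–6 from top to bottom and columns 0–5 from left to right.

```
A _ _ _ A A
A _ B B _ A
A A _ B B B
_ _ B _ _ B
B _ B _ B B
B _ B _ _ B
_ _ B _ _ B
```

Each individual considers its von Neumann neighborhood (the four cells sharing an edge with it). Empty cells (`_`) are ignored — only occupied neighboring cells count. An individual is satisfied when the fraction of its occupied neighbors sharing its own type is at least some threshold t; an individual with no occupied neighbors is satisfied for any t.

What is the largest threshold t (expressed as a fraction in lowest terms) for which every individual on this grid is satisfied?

(0,0)A 1/1
(0,4)A 1/1
(0,5)A 2/2
(1,0)A 2/2
(1,2)B 1/1
(1,3)B 2/2
(1,5)A 1/2
(2,0)A 2/2
(2,1)A 1/1
(2,3)B 2/2
(2,4)B 2/2
(2,5)B 2/3
(3,2)B 1/1
(3,5)B 2/2
(4,0)B 1/1
(4,2)B 2/2
(4,4)B 1/1
(4,5)B 3/3
(5,0)B 1/1
(5,2)B 2/2
(5,5)B 2/2
(6,2)B 1/1
(6,5)B 1/1
The smallest same-type fraction is 1/2 at (1,5), which reduces to 1/2. Any threshold above that leaves this individual unsatisfied.

1/2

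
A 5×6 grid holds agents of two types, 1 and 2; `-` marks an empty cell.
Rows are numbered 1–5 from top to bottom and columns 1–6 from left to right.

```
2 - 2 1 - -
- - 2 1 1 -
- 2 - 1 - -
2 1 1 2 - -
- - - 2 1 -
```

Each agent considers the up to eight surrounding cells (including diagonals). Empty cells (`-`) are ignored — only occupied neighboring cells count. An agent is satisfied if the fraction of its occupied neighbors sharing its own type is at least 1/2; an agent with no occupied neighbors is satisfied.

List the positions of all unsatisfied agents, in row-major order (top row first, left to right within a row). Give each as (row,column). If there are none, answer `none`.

Row 1: (1,1)2 0/0 ok · (1,3)2 1/3 unhappy · (1,4)1 2/4 ok
Row 2: (2,3)2 2/5 unhappy · (2,4)1 3/5 ok · (2,5)1 3/3 ok
Row 3: (3,2)2 2/4 ok · (3,4)1 3/5 ok
Row 4: (4,1)2 1/2 ok · (4,2)1 1/3 unhappy · (4,3)1 2/5 unhappy · (4,4)2 1/4 unhappy
Row 5: (5,4)2 1/3 unhappy · (5,5)1 0/2 unhappy

(1,3), (2,3), (4,2), (4,3), (4,4), (5,4), (5,5)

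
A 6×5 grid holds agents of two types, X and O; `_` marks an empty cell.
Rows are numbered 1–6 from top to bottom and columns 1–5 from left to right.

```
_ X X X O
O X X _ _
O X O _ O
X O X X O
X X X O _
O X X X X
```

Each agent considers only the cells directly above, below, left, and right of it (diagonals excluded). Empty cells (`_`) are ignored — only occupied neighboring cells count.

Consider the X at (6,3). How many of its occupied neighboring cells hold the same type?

Occupied neighbors of (6,3): (5,3)=X, (6,2)=X, (6,4)=X.
Same type (X): 3 of 3.

3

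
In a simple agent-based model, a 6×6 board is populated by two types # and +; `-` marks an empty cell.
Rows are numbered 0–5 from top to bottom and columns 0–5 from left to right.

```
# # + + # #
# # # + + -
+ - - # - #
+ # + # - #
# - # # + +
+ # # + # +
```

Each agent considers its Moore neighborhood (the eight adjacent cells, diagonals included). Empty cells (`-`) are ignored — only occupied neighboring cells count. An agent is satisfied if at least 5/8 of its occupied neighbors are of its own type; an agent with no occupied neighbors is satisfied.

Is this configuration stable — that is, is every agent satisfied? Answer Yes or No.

Row 0: (0,0)# 3/3 ✓ · (0,1)# 4/5 ✓ · (0,2)+ 2/5 ✗ · (0,3)+ 3/5 ✗ · (0,4)# 1/4 ✗ · (0,5)# 1/2 ✗
Row 1: (1,0)# 3/4 ✓ · (1,1)# 4/6 ✓ · (1,2)# 3/6 ✗ · (1,3)+ 3/6 ✗ · (1,4)+ 2/6 ✗
Row 2: (2,0)+ 1/4 ✗ · (2,3)# 2/5 ✗ · (2,5)# 1/2 ✗
Row 3: (3,0)+ 1/3 ✗ · (3,1)# 2/5 ✗ · (3,2)+ 0/5 ✗ · (3,3)# 3/5 ✗ · (3,5)# 1/3 ✗
Row 4: (4,0)# 2/4 ✗ · (4,2)# 5/7 ✓ · (4,3)# 4/7 ✗ · (4,4)+ 3/7 ✗ · (4,5)+ 2/4 ✗
Row 5: (5,0)+ 0/2 ✗ · (5,1)# 3/4 ✓ · (5,2)# 3/4 ✓ · (5,3)+ 1/5 ✗ · (5,4)# 1/5 ✗ · (5,5)+ 2/3 ✓
For instance (0,2) has only 2/5 same-type neighbors, below 5/8.

No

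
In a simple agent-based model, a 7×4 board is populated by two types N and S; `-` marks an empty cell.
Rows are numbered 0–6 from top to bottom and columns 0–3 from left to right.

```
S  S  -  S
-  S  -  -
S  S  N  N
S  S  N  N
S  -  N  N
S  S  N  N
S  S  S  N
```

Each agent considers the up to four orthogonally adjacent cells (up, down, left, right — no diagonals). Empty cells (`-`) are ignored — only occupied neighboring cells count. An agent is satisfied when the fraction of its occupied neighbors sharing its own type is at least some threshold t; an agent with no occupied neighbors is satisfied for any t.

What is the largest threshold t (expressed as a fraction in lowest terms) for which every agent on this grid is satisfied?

1/3

Row 0: (0,0)S 1/1 · (0,1)S 2/2 · (0,3)S — no occupied neighbors
Row 1: (1,1)S 2/2
Row 2: (2,0)S 2/2 · (2,1)S 3/4 · (2,2)N 2/3 · (2,3)N 2/2
Row 3: (3,0)S 3/3 · (3,1)S 2/3 · (3,2)N 3/4 · (3,3)N 3/3
Row 4: (4,0)S 2/2 · (4,2)N 3/3 · (4,3)N 3/3
Row 5: (5,0)S 3/3 · (5,1)S 2/3 · (5,2)N 2/4 · (5,3)N 3/3
Row 6: (6,0)S 2/2 · (6,1)S 3/3 · (6,2)S 1/3 · (6,3)N 1/2
The smallest same-type fraction is 1/3 at (6,2), which reduces to 1/3. Any threshold above that leaves this agent unsatisfied.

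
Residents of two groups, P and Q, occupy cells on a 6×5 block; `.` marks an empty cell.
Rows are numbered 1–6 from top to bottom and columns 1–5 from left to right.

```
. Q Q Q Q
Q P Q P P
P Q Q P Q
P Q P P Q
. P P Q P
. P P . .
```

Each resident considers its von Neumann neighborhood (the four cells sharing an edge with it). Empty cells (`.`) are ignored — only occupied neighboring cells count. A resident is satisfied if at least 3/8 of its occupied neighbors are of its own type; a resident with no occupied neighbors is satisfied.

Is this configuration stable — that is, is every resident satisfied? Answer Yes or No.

No

(1,2)Q 1/2 satisfied
(1,3)Q 3/3 satisfied
(1,4)Q 2/3 satisfied
(1,5)Q 1/2 satisfied
(2,1)Q 0/2 not
(2,2)P 0/4 not
(2,3)Q 2/4 satisfied
(2,4)P 2/4 satisfied
(2,5)P 1/3 not
(3,1)P 1/3 not
(3,2)Q 2/4 satisfied
(3,3)Q 2/4 satisfied
(3,4)P 2/4 satisfied
(3,5)Q 1/3 not
(4,1)P 1/2 satisfied
(4,2)Q 1/4 not
(4,3)P 2/4 satisfied
(4,4)P 2/4 satisfied
(4,5)Q 1/3 not
(5,2)P 2/3 satisfied
(5,3)P 3/4 satisfied
(5,4)Q 0/3 not
(5,5)P 0/2 not
(6,2)P 2/2 satisfied
(6,3)P 2/2 satisfied
For instance (2,1) has only 0/2 same-type neighbors, below 3/8.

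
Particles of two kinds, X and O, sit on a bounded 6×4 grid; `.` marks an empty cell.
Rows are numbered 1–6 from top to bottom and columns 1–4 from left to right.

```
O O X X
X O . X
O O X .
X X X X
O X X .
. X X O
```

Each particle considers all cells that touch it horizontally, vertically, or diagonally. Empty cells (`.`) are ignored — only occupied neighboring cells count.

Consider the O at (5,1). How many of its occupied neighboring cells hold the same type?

Occupied neighbors of (5,1): (4,1)=X, (4,2)=X, (5,2)=X, (6,2)=X.
Same type (O): 0 of 4.

0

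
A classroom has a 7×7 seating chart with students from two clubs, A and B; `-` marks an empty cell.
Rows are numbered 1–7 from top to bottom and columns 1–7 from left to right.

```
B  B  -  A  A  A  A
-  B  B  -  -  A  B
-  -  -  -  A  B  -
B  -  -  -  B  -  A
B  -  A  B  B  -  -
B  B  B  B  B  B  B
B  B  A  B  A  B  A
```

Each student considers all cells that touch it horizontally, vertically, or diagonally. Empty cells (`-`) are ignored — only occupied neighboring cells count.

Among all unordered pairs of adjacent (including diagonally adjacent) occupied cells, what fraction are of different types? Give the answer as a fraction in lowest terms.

25/69

Scan each occupied cell's neighbors to the right and below (and the two forward diagonals) so each pair is counted once.
Row 1: B(1,1)–B(1,2)= B(1,1)–B(2,2)= B(1,2)–B(2,2)= B(1,2)–B(2,3)= A(1,4)–A(1,5)= A(1,4)–B(2,3)≠ A(1,5)–A(1,6)= A(1,5)–A(2,6)= A(1,6)–A(1,7)= A(1,6)–A(2,6)= A(1,6)–B(2,7)≠ A(1,7)–B(2,7)≠ A(1,7)–A(2,6)=  → 3/13 unlike.
Row 2: B(2,2)–B(2,3)= A(2,6)–B(2,7)≠ A(2,6)–B(3,6)≠ A(2,6)–A(3,5)= B(2,7)–B(3,6)=  → 2/5 unlike.
Row 3: A(3,5)–B(3,6)≠ A(3,5)–B(4,5)≠ B(3,6)–A(4,7)≠ B(3,6)–B(4,5)=  → 3/4 unlike.
Row 4: B(4,1)–B(5,1)= B(4,5)–B(5,5)= B(4,5)–B(5,4)=  → 0/3 unlike.
Row 5: B(5,1)–B(6,1)= B(5,1)–B(6,2)= A(5,3)–B(5,4)≠ A(5,3)–B(6,3)≠ A(5,3)–B(6,4)≠ A(5,3)–B(6,2)≠ B(5,4)–B(5,5)= B(5,4)–B(6,4)= B(5,4)–B(6,5)= B(5,4)–B(6,3)= B(5,5)–B(6,5)= B(5,5)–B(6,6)= B(5,5)–B(6,4)=  → 4/13 unlike.
Row 6: B(6,1)–B(6,2)= B(6,1)–B(7,1)= B(6,1)–B(7,2)= B(6,2)–B(6,3)= B(6,2)–B(7,2)= B(6,2)–A(7,3)≠ B(6,2)–B(7,1)= B(6,3)–B(6,4)= B(6,3)–A(7,3)≠ B(6,3)–B(7,4)= B(6,3)–B(7,2)= B(6,4)–B(6,5)= B(6,4)–B(7,4)= B(6,4)–A(7,5)≠ B(6,4)–A(7,3)≠ B(6,5)–B(6,6)= B(6,5)–A(7,5)≠ B(6,5)–B(7,6)= B(6,5)–B(7,4)= B(6,6)–B(6,7)= B(6,6)–B(7,6)= B(6,6)–A(7,7)≠ B(6,6)–A(7,5)≠ B(6,7)–A(7,7)≠ B(6,7)–B(7,6)=  → 8/25 unlike.
Row 7: B(7,1)–B(7,2)= B(7,2)–A(7,3)≠ A(7,3)–B(7,4)≠ B(7,4)–A(7,5)≠ A(7,5)–B(7,6)≠ B(7,6)–A(7,7)≠  → 5/6 unlike.
Total adjacent occupied pairs: 69; unlike-type pairs: 25.
25/69 is already in lowest terms.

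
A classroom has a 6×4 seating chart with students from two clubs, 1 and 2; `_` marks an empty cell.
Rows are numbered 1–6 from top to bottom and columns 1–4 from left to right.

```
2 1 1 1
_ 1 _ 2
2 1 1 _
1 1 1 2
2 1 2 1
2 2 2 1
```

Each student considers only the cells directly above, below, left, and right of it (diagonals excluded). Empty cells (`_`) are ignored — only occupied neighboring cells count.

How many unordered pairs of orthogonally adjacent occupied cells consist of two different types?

Scan each occupied cell's neighbors to the right and below so each pair is counted once.
From row 1: 2 unlike of 5 pairs (running 2/5).
From row 2: 0 unlike of 1 pairs (running 2/6).
From row 3: 2 unlike of 5 pairs (running 4/11).
From row 4: 4 unlike of 7 pairs (running 8/18).
From row 5: 4 unlike of 7 pairs (running 12/25).
From row 6: 1 unlike of 3 pairs (running 13/28).
Total adjacent occupied pairs: 28; unlike-type pairs: 13.

13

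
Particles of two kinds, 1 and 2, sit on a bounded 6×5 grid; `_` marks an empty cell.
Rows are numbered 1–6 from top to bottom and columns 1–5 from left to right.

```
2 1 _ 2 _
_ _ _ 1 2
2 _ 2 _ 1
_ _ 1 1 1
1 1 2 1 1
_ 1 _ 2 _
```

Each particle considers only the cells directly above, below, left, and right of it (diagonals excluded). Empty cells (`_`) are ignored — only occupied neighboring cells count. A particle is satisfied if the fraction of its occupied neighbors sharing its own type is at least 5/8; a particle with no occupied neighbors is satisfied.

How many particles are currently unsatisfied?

Row 1: (1,1)2 0/1 unhappy · (1,2)1 0/1 unhappy · (1,4)2 0/1 unhappy
Row 2: (2,4)1 0/2 unhappy · (2,5)2 0/2 unhappy
Row 3: (3,1)2 0/0 ok · (3,3)2 0/1 unhappy · (3,5)1 1/2 unhappy
Row 4: (4,3)1 1/3 unhappy · (4,4)1 3/3 ok · (4,5)1 3/3 ok
Row 5: (5,1)1 1/1 ok · (5,2)1 2/3 ok · (5,3)2 0/3 unhappy · (5,4)1 2/4 unhappy · (5,5)1 2/2 ok
Row 6: (6,2)1 1/1 ok · (6,4)2 0/1 unhappy
Unsatisfied: (1,1), (1,2), (1,4), (2,4), (2,5), (3,3), (3,5), (4,3), (5,3), (5,4), (6,4) — 11 in total.

11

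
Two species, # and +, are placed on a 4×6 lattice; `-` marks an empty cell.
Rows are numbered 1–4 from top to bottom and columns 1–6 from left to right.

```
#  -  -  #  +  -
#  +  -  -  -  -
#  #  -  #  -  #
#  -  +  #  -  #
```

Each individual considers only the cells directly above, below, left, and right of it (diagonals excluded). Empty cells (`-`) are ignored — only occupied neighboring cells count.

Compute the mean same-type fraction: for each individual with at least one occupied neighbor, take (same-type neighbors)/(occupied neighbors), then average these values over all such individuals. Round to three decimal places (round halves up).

0.590

Row 1: (1,1)# 1/1 · (1,4)# 0/1 · (1,5)+ 0/1
Row 2: (2,1)# 2/3 · (2,2)+ 0/2
Row 3: (3,1)# 3/3 · (3,2)# 1/2 · (3,4)# 1/1 · (3,6)# 1/1
Row 4: (4,1)# 1/1 · (4,3)+ 0/1 · (4,4)# 1/2 · (4,6)# 1/1
Sum over 13 individuals: 1/1 + 0/1 + 0/1 + 2/3 + 0/2 + 3/3 + 1/2 + 1/1 + 1/1 + 1/1 + 0/1 + 1/2 + 1/1 = 23/3; mean = 23/3 ÷ 13 = 23/39 = 0.589743… → 0.590.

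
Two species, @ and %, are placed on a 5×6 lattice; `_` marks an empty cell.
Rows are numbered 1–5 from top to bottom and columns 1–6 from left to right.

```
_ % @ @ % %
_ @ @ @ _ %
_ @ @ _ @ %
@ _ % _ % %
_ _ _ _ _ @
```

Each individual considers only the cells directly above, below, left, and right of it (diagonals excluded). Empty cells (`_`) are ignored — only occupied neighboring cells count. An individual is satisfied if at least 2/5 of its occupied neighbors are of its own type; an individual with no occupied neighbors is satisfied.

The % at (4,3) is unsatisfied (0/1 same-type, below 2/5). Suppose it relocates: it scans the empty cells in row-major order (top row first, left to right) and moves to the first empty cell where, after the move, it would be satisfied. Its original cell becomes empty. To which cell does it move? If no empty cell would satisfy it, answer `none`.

(1,1)

Vacating (4,3). Empty cells in order:
  (1,1): 1/1 same-type → satisfied — stop here.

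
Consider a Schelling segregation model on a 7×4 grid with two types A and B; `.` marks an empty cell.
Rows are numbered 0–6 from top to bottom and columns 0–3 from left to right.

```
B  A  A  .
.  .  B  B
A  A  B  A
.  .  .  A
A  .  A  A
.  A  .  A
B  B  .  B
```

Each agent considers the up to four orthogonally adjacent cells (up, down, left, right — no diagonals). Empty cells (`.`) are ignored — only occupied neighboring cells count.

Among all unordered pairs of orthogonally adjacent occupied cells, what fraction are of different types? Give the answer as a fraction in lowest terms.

7/16

Scan each occupied cell's neighbors to the right and below so each pair is counted once.
From row 0: 2 unlike of 3 pairs (running 2/3).
From row 1: 1 unlike of 3 pairs (running 3/6).
From row 2: 2 unlike of 4 pairs (running 5/10).
From row 3: 0 unlike of 1 pairs (running 5/11).
From row 4: 0 unlike of 2 pairs (running 5/13).
From row 5: 2 unlike of 2 pairs (running 7/15).
From row 6: 0 unlike of 1 pairs (running 7/16).
Total adjacent occupied pairs: 16; unlike-type pairs: 7.
7/16 is already in lowest terms.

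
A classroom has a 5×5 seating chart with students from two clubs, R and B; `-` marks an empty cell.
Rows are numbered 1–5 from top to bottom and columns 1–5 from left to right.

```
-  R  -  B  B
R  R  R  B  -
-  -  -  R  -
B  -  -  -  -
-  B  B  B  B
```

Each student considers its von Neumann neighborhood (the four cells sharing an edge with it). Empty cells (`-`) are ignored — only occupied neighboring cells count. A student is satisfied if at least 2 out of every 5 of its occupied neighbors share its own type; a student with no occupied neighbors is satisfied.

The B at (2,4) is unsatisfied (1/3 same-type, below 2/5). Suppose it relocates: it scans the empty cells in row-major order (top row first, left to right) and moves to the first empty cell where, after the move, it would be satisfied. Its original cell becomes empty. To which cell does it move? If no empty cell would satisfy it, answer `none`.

Vacating (2,4). Empty cells in order:
  (1,1): 0/2 same-type → still unsatisfied.
  (1,3): 1/3 same-type → still unsatisfied.
  (2,5): 1/1 same-type → satisfied — stop here.

(2,5)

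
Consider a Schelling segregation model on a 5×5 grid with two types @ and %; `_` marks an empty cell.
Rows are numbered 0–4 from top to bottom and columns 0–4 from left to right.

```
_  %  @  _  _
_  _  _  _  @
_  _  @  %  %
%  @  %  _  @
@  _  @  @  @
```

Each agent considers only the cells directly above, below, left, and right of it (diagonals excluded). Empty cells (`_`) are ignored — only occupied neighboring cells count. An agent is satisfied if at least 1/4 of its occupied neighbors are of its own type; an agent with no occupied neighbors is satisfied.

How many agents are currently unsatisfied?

8

Row 0: (0,1)% 0/1 unhappy · (0,2)@ 0/1 unhappy
Row 1: (1,4)@ 0/1 unhappy
Row 2: (2,2)@ 0/2 unhappy · (2,3)% 1/2 ok · (2,4)% 1/3 ok
Row 3: (3,0)% 0/2 unhappy · (3,1)@ 0/2 unhappy · (3,2)% 0/3 unhappy · (3,4)@ 1/2 ok
Row 4: (4,0)@ 0/1 unhappy · (4,2)@ 1/2 ok · (4,3)@ 2/2 ok · (4,4)@ 2/2 ok
Unsatisfied: (0,1), (0,2), (1,4), (2,2), (3,0), (3,1), (3,2), (4,0) — 8 in total.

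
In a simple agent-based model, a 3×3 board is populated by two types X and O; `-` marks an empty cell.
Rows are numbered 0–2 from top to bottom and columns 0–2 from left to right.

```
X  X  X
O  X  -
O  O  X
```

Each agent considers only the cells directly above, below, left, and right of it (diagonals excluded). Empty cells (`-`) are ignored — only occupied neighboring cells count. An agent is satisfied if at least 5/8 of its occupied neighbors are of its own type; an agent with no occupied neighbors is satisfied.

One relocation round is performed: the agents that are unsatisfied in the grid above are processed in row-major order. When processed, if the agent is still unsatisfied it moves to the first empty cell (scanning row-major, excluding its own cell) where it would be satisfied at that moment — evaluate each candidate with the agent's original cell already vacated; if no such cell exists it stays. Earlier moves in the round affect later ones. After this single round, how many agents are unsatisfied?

4

Initially unsatisfied (in order): (0,0), (1,0), (1,1), (2,1), (2,2).
  (0,0) → (1,2).
  (1,0): no empty cell satisfies it; stays.
  (1,1): no empty cell satisfies it; stays.
  (2,1): no empty cell satisfies it; stays.
  (2,2): no empty cell satisfies it; stays.
Resulting grid:
- X X
O X X
O O X
Unsatisfied now: (1,0), (1,1), (2,1), (2,2).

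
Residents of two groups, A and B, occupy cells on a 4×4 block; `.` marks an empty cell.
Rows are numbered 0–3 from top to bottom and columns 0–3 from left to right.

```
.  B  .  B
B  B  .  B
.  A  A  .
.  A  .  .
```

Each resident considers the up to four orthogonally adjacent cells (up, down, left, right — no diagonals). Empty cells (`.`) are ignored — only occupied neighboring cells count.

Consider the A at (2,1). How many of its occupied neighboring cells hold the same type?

Occupied neighbors of (2,1): (1,1)=B, (3,1)=A, (2,2)=A.
Same type (A): 2 of 3.

2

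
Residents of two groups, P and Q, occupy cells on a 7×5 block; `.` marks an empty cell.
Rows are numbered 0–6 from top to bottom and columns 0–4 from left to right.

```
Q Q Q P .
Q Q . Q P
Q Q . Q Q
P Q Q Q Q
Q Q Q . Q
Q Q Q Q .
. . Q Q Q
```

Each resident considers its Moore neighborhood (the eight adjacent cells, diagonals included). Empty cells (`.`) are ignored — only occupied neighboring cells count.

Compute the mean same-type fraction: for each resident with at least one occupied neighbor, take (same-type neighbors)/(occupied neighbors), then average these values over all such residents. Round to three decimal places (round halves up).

Row 0: (0,0)Q 3/3 · (0,1)Q 4/4 · (0,2)Q 3/4 · (0,3)P 1/3
Row 1: (1,0)Q 5/5 · (1,1)Q 6/6 · (1,3)Q 3/5 · (1,4)P 1/4
Row 2: (2,0)Q 4/5 · (2,1)Q 5/6 · (2,3)Q 5/6 · (2,4)Q 4/5
Row 3: (3,0)P 0/5 · (3,1)Q 6/7 · (3,2)Q 6/6 · (3,3)Q 6/6 · (3,4)Q 4/4
Row 4: (4,0)Q 4/5 · (4,1)Q 7/8 · (4,2)Q 7/7 · (4,4)Q 3/3
Row 5: (5,0)Q 3/3 · (5,1)Q 6/6 · (5,2)Q 6/6 · (5,3)Q 6/6
Row 6: (6,2)Q 4/4 · (6,3)Q 4/4 · (6,4)Q 2/2
Sum over 28 residents: 3/3 + 4/4 + 3/4 + 1/3 + 5/5 + 6/6 + 3/5 + 1/4 + 4/5 + 5/6 + 5/6 + 4/5 + 0/5 + 6/7 + 6/6 + 6/6 + 4/4 + 4/5 + 7/8 + 7/7 + 3/3 + 3/3 + 6/6 + 6/6 + 6/6 + 4/4 + 4/4 + 2/2 = 1329/56; mean = 1329/56 ÷ 28 = 1329/1568 = 0.847576… → 0.848.

0.848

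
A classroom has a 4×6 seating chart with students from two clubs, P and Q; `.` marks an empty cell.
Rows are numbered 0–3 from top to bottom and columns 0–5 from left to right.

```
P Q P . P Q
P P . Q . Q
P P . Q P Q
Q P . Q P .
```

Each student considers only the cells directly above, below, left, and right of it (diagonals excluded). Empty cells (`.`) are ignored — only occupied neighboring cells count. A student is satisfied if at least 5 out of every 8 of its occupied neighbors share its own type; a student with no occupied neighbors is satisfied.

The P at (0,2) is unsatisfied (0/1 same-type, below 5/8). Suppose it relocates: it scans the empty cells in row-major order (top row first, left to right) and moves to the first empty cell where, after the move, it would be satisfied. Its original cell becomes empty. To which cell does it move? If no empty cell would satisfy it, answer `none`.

Vacating (0,2). Empty cells in order:
  (0,3): 1/2 same-type → still unsatisfied.
  (1,2): 1/2 same-type → still unsatisfied.
  (1,4): 2/4 same-type → still unsatisfied.
  (2,2): 1/2 same-type → still unsatisfied.
  (3,2): 1/2 same-type → still unsatisfied.
  (3,5): 1/2 same-type → still unsatisfied.

none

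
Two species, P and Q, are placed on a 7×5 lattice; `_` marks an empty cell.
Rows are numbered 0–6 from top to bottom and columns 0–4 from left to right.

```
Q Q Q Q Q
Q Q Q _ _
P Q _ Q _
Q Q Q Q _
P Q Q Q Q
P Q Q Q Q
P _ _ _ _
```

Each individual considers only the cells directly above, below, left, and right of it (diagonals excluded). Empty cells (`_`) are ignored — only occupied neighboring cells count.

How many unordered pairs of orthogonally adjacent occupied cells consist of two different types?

6

Scan each occupied cell's neighbors to the right and below so each pair is counted once.
From row 0: 0 unlike of 7 pairs (running 0/7).
From row 1: 1 unlike of 4 pairs (running 1/11).
From row 2: 2 unlike of 4 pairs (running 3/15).
From row 3: 1 unlike of 7 pairs (running 4/22).
From row 4: 1 unlike of 9 pairs (running 5/31).
From row 5: 1 unlike of 5 pairs (running 6/36).
Total adjacent occupied pairs: 36; unlike-type pairs: 6.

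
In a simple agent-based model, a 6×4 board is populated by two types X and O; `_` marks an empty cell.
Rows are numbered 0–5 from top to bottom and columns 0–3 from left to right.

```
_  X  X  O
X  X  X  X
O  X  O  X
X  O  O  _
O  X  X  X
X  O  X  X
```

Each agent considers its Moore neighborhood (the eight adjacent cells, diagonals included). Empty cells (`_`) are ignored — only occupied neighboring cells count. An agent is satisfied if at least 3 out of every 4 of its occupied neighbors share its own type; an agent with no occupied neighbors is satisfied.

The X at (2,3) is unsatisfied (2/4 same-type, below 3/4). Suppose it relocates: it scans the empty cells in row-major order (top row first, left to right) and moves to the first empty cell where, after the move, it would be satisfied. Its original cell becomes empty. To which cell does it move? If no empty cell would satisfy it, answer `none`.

Vacating (2,3). Empty cells in order:
  (0,0): 3/3 same-type → satisfied — stop here.

(0,0)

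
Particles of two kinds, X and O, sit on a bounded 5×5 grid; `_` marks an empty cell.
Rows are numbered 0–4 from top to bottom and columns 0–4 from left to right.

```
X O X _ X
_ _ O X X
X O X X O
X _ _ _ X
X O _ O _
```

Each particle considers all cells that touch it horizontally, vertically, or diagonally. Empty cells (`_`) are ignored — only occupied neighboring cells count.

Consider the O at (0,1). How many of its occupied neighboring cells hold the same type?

Occupied neighbors of (0,1): (0,0)=X, (0,2)=X, (1,2)=O.
Same type (O): 1 of 3.

1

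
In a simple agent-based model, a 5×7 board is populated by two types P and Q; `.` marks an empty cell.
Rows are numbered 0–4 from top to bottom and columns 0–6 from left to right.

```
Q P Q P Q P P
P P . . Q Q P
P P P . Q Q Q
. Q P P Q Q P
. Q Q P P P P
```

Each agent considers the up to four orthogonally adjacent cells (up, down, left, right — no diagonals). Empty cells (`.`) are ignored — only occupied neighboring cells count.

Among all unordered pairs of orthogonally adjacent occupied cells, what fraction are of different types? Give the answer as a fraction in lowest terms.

9/22

Scan each occupied cell's neighbors to the right and below so each pair is counted once.
Row 0: Q(0,0)–P(0,1)≠ Q(0,0)–P(1,0)≠ P(0,1)–Q(0,2)≠ P(0,1)–P(1,1)= Q(0,2)–P(0,3)≠ P(0,3)–Q(0,4)≠ Q(0,4)–P(0,5)≠ Q(0,4)–Q(1,4)= P(0,5)–P(0,6)= P(0,5)–Q(1,5)≠ P(0,6)–P(1,6)=  → 7/11 unlike.
Row 1: P(1,0)–P(1,1)= P(1,0)–P(2,0)= P(1,1)–P(2,1)= Q(1,4)–Q(1,5)= Q(1,4)–Q(2,4)= Q(1,5)–P(1,6)≠ Q(1,5)–Q(2,5)= P(1,6)–Q(2,6)≠  → 2/8 unlike.
Row 2: P(2,0)–P(2,1)= P(2,1)–P(2,2)= P(2,1)–Q(3,1)≠ P(2,2)–P(3,2)= Q(2,4)–Q(2,5)= Q(2,4)–Q(3,4)= Q(2,5)–Q(2,6)= Q(2,5)–Q(3,5)= Q(2,6)–P(3,6)≠  → 2/9 unlike.
Row 3: Q(3,1)–P(3,2)≠ Q(3,1)–Q(4,1)= P(3,2)–P(3,3)= P(3,2)–Q(4,2)≠ P(3,3)–Q(3,4)≠ P(3,3)–P(4,3)= Q(3,4)–Q(3,5)= Q(3,4)–P(4,4)≠ Q(3,5)–P(3,6)≠ Q(3,5)–P(4,5)≠ P(3,6)–P(4,6)=  → 6/11 unlike.
Row 4: Q(4,1)–Q(4,2)= Q(4,2)–P(4,3)≠ P(4,3)–P(4,4)= P(4,4)–P(4,5)= P(4,5)–P(4,6)=  → 1/5 unlike.
Total adjacent occupied pairs: 44; unlike-type pairs: 18.
18/44 reduces to 9/22.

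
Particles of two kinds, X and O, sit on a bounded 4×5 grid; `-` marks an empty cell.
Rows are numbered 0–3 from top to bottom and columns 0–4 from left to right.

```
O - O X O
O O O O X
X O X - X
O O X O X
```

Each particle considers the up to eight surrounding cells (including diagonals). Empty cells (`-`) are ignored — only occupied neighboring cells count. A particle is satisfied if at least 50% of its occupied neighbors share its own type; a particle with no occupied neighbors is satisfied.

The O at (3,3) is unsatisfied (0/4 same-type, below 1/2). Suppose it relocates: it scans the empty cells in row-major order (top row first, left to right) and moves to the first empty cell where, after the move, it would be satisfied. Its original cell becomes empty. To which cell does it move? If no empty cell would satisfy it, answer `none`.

Vacating (3,3). Empty cells in order:
  (0,1): 5/5 same-type → satisfied — stop here.

(0,1)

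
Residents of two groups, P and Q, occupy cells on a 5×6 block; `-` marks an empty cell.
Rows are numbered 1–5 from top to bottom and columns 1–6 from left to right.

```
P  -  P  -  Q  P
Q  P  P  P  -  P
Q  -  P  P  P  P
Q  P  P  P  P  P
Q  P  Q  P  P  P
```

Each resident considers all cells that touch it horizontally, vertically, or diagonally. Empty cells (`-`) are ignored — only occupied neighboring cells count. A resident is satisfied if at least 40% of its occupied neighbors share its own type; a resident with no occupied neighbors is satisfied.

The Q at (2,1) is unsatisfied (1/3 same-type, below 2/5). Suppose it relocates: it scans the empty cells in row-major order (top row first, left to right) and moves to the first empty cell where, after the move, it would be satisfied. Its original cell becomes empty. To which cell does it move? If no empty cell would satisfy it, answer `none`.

none

Vacating (2,1). Empty cells in order:
  (1,2): 0/4 same-type → still unsatisfied.
  (1,4): 1/4 same-type → still unsatisfied.
  (2,5): 1/7 same-type → still unsatisfied.
  (3,2): 2/7 same-type → still unsatisfied.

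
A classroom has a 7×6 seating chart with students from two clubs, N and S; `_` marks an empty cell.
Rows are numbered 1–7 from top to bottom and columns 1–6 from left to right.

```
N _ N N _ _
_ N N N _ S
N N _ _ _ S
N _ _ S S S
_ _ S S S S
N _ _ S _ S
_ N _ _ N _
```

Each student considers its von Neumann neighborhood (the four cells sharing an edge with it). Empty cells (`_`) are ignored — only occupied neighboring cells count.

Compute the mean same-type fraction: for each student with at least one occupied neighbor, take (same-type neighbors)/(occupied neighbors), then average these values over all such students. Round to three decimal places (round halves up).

(1,1)N — no occupied neighbors
(1,3)N 2/2
(1,4)N 2/2
(2,2)N 2/2
(2,3)N 3/3
(2,4)N 2/2
(2,6)S 1/1
(3,1)N 2/2
(3,2)N 2/2
(3,6)S 2/2
(4,1)N 1/1
(4,4)S 2/2
(4,5)S 3/3
(4,6)S 3/3
(5,3)S 1/1
(5,4)S 4/4
(5,5)S 3/3
(5,6)S 3/3
(6,1)N — no occupied neighbors
(6,4)S 1/1
(6,6)S 1/1
(7,2)N — no occupied neighbors
(7,5)N — no occupied neighbors
Sum over 19 students: 2/2 + 2/2 + 2/2 + 3/3 + 2/2 + 1/1 + 2/2 + 2/2 + 2/2 + 1/1 + 2/2 + 3/3 + 3/3 + 1/1 + 4/4 + 3/3 + 3/3 + 1/1 + 1/1 = 19; mean = 19 ÷ 19 = 1 = 1.0 → 1.000.

1.000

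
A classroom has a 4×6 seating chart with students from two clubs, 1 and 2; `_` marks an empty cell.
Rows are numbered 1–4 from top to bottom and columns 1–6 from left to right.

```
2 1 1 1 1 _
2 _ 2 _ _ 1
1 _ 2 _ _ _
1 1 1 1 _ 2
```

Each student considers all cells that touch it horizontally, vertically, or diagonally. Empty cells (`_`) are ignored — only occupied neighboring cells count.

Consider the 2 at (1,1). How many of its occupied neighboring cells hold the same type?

1

Occupied neighbors of (1,1): (1,2)=1, (2,1)=2.
Same type (2): 1 of 2.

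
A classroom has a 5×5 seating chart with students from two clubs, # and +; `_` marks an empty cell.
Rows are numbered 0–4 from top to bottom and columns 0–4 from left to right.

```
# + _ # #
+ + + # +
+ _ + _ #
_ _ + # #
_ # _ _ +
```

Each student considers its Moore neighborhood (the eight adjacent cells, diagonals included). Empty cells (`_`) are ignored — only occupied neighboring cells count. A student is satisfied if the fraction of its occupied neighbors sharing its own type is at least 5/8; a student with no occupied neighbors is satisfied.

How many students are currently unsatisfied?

10

Row 0: (0,0)# 0/3 ✗ · (0,1)+ 3/4 ✓ · (0,3)# 2/4 ✗ · (0,4)# 2/3 ✓
Row 1: (1,0)+ 3/4 ✓ · (1,1)+ 5/6 ✓ · (1,2)+ 3/5 ✗ · (1,3)# 3/6 ✗ · (1,4)+ 0/4 ✗
Row 2: (2,0)+ 2/2 ✓ · (2,2)+ 3/5 ✗ · (2,4)# 3/4 ✓
Row 3: (3,2)+ 1/3 ✗ · (3,3)# 2/5 ✗ · (3,4)# 2/3 ✓
Row 4: (4,1)# 0/1 ✗ · (4,4)+ 0/2 ✗
Unsatisfied: (0,0), (0,3), (1,2), (1,3), (1,4), (2,2), (3,2), (3,3), (4,1), (4,4) — 10 in total.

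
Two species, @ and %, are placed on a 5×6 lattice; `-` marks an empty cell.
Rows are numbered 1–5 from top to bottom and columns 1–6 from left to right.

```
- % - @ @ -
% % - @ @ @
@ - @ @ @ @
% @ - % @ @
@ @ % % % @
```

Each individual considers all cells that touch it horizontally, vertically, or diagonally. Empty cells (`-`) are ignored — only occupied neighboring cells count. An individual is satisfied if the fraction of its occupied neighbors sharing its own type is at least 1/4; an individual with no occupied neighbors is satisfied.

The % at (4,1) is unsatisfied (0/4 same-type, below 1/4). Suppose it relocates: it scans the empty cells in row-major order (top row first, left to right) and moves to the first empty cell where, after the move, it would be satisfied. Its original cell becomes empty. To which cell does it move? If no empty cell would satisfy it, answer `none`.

(1,1)

Vacating (4,1). Empty cells in order:
  (1,1): 3/3 same-type → satisfied — stop here.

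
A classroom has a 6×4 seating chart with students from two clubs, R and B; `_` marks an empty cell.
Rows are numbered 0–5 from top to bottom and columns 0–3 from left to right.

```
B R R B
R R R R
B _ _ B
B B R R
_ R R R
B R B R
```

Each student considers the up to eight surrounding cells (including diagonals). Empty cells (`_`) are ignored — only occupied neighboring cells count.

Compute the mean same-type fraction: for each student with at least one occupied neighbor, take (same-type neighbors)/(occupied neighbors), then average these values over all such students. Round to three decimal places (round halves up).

Row 0: (0,0)B 0/3 · (0,1)R 4/5 · (0,2)R 4/5 · (0,3)B 0/3
Row 1: (1,0)R 2/4 · (1,1)R 4/6 · (1,2)R 4/6 · (1,3)R 2/4
Row 2: (2,0)B 2/4 · (2,3)B 0/4
Row 3: (3,0)B 2/3 · (3,1)B 2/5 · (3,2)R 4/6 · (3,3)R 3/4
Row 4: (4,1)R 3/7 · (4,2)R 6/8 · (4,3)R 4/5
Row 5: (5,0)B 0/2 · (5,1)R 2/4 · (5,2)B 0/5 · (5,3)R 2/3
Sum over 21 students: 0/3 + 4/5 + 4/5 + 0/3 + 2/4 + 4/6 + 4/6 + 2/4 + 2/4 + 0/4 + 2/3 + 2/5 + 4/6 + 3/4 + 3/7 + 6/8 + 4/5 + 0/2 + 2/4 + 0/5 + 2/3 = 2113/210; mean = 2113/210 ÷ 21 = 2113/4410 = 0.479138… → 0.479.

0.479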